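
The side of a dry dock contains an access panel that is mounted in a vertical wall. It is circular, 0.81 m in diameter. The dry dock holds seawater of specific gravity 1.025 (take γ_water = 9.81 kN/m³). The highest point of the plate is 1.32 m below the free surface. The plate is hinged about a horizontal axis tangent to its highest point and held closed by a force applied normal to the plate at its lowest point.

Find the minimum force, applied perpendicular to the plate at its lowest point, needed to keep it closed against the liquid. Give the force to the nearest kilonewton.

P ≈ 5 kN

γ = 1.025 × 9.81 = 10.05525 kN/m³.
The centroid is at the centre, 0.405 m below the top of the plate, so the centroid depth is h_c = 1.32 + 0.405 = 1.725 m.
A = π(0.405)² = 0.5153 m².
Resultant F = γ·h_c·A = 10.05525 × 1.725 × 0.5153 = 8.93804 kN.
I_c = πr⁴/4 = π × 0.405⁴/4 = 0.0211305 m⁴.
Centre of pressure: y_p = y_c + I_c/(y_c·A) = 1.725 + 0.0211305/(1.725 × 0.5153) = 1.725 + 0.0237717 = 1.74877 m along the plane.
The resultant acts 0.405 + 0.0237717 = 0.428772 m (along the plate) below the hinge at the top edge, so the moment about the hinge is M = F × 0.428772 = 8.93804 × 0.428772 = 3.83238 kN·m.
A normal force at the bottom, 0.81 m from the hinge, must supply this moment: P = 3.83238/0.81 = 4.73133 kN.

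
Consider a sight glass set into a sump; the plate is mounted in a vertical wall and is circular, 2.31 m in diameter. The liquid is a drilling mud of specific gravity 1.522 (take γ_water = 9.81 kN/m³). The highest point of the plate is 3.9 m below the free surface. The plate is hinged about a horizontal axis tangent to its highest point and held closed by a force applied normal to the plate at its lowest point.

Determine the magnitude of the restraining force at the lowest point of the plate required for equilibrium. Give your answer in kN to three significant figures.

γ = 1.522 × 9.81 = 14.93082 kN/m³.
The centroid is at the centre, 1.155 m below the top of the plate, so the centroid depth is h_c = 3.9 + 1.155 = 5.055 m.
A = π(1.155)² = 4.19096 m².
Resultant F = γ·h_c·A = 14.93082 × 5.055 × 4.19096 = 316.314 kN.
I_c = πr⁴/4 = π × 1.155⁴/4 = 1.39771 m⁴.
Centre of pressure: y_p = y_c + I_c/(y_c·A) = 5.055 + 1.39771/(5.055 × 4.19096) = 5.055 + 0.0659755 = 5.12098 m along the plane.
The resultant acts 1.155 + 0.0659755 = 1.22098 m (along the plate) below the hinge at the top edge, so the moment about the hinge is M = F × 1.22098 = 316.314 × 1.22098 = 386.213 kN·m.
A normal force at the bottom, 2.31 m from the hinge, must supply this moment: P = 386.213/2.31 = 167.192 kN.

P ≈ 167 kN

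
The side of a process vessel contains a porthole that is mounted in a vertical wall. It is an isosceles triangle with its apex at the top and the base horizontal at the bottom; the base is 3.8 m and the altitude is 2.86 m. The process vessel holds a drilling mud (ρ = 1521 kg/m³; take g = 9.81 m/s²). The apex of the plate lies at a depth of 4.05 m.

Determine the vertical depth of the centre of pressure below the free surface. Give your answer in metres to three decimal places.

γ = ρg = 1521 × 9.81 / 1000 = 14.92101 kN/m³.
With the apex up, the centroid sits 2h/3 = 2 × 2.86/3 = 1.90667 m below the apex, so the centroid depth is h_c = 4.05 + 1.90667 = 5.95667 m.
A = ½ × 3.8 × 2.86 = 5.434 m².
Resultant F = γ·h_c·A = 14.92101 × 5.95667 × 5.434 = 482.971 kN.
I_c = b·h³/36 = 3.8 × 2.86³/36 = 2.46933 m⁴.
Centre of pressure: y_p = y_c + I_c/(y_c·A) = 5.95667 + 2.46933/(5.95667 × 5.434) = 5.95667 + 0.076288 = 6.03296 m along the plane.

h_p = 6.033 m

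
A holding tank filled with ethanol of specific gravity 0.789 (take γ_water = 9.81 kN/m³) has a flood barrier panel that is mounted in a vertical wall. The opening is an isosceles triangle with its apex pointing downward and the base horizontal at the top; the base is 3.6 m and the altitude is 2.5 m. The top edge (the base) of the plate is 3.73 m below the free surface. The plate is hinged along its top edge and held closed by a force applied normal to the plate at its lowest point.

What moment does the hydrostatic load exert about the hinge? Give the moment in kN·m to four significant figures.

γ = 0.789 × 9.81 = 7.74009 kN/m³.
With the apex down, the centroid sits h/3 = 2.5/3 = 0.833333 m below the base (the top edge), so the centroid depth is h_c = 3.73 + 0.833333 = 4.56333 m.
A = ½ × 3.6 × 2.5 = 4.5 m².
Resultant F = γ·h_c·A = 7.74009 × 4.56333 × 4.5 = 158.943 kN.
I_c = b·h³/36 = 3.6 × 2.5³/36 = 1.5625 m⁴.
Centre of pressure: y_p = y_c + I_c/(y_c·A) = 4.56333 + 1.5625/(4.56333 × 4.5) = 4.56333 + 0.0760897 = 4.63942 m along the plane.
The resultant acts 0.833333 + 0.0760897 = 0.909423 m (along the plate) below the hinge at the top edge, so the moment about the hinge is M = F × 0.909423 = 158.943 × 0.909423 = 144.546 kN·m.

M ≈ 144.5 kN·m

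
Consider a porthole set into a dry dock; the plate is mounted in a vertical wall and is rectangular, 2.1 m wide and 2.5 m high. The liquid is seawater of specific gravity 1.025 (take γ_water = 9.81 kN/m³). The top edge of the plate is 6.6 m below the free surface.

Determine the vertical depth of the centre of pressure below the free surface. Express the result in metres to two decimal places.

γ = 1.025 × 9.81 = 10.05525 kN/m³.
The centroid lies 2.5/2 = 1.25 m below the top edge, so the centroid depth is h_c = 6.6 + 1.25 = 7.85 m.
A = 2.1 × 2.5 = 5.25 m².
Resultant F = γ·h_c·A = 10.05525 × 7.85 × 5.25 = 414.402 kN.
I_c = b·h³/12 = 2.1 × 2.5³/12 = 2.73438 m⁴.
Centre of pressure: y_p = y_c + I_c/(y_c·A) = 7.85 + 2.73438/(7.85 × 5.25) = 7.85 + 0.0663483 = 7.91635 m along the plane.

h_p = 7.92 m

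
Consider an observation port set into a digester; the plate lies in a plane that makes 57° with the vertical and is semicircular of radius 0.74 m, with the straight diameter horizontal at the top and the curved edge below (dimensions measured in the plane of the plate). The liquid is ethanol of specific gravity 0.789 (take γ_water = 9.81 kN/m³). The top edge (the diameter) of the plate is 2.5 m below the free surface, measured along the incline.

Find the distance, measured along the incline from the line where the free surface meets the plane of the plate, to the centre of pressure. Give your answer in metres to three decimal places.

y_p = 2.828 m

γ = 0.789 × 9.81 = 7.74009 kN/m³.
The plate makes 57° with the vertical, i.e. θ = 90° − 57° = 33° to the horizontal. Measuring y along the incline from the free-surface line, vertical depth h = y·sinθ with sinθ = 0.544639.
The centroid of a semicircle lies 4r/(3π) = 0.314066 m from the diameter, here below the top edge, so y_c = 2.5 + 0.314066 = 2.81407 m and h_c = 2.81407 × 0.544639 = 1.53265 m.
A = πr²/2 = π × 0.74²/2 = 0.860168 m².
Resultant F = γ·h_c·A = 7.74009 × 1.53265 × 0.860168 = 10.204 kN.
I_c = (π/8 − 8/(9π))·r⁴ = 0.109757 × 0.74⁴ = 0.0329124 m⁴.
Centre of pressure: y_p = y_c + I_c/(y_c·A) = 2.81407 + 0.0329124/(2.81407 × 0.860168) = 2.81407 + 0.0135969 = 2.82767 m along the plane.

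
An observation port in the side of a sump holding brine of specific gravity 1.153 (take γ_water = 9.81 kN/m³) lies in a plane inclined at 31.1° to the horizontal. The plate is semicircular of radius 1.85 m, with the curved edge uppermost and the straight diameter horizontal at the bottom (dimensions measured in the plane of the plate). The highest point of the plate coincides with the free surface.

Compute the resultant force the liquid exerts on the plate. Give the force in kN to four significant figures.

γ = 1.153 × 9.81 = 11.31093 kN/m³.
Let θ = 31.1° be the plate's angle to the horizontal; measure y along the incline from where the plane meets the free surface. Vertical depth h = y·sinθ with sinθ = 0.516533.
The centroid lies 4r/(3π) = 0.785164 m above the diameter, so r − 4r/(3π) = 1.85 − 0.785164 = 1.06484 m below the topmost point, so y_c = 1.06484 m and h_c = 1.06484 × 0.516533 = 0.550025 m.
A = πr²/2 = π × 1.85²/2 = 5.37605 m².
Resultant F = γ·h_c·A = 11.31093 × 0.550025 × 5.37605 = 33.446 kN.

F ≈ 33.45 kN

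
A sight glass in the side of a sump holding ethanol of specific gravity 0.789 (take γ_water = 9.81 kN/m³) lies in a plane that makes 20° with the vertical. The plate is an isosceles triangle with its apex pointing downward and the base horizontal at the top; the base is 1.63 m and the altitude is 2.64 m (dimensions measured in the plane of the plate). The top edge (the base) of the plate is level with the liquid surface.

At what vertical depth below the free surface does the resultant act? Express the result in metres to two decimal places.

γ = 0.789 × 9.81 = 7.74009 kN/m³.
The plate makes 20° with the vertical, i.e. θ = 90° − 20° = 70° to the horizontal. Measuring y along the incline from the free-surface line, vertical depth h = y·sinθ with sinθ = 0.939693.
With the apex down, the centroid sits h/3 = 2.64/3 = 0.88 m below the base (the top edge), so y_c = 0.88 m and h_c = 0.88 × 0.939693 = 0.82693 m.
A = ½ × 1.63 × 2.64 = 2.1516 m².
Resultant F = γ·h_c·A = 7.74009 × 0.82693 × 2.1516 = 13.7713 kN.
I_c = b·h³/36 = 1.63 × 2.64³/36 = 0.8331 m⁴.
Centre of pressure: y_p = y_c + I_c/(y_c·A) = 0.88 + 0.8331/(0.88 × 2.1516) = 0.88 + 0.44 = 1.32 m along the plane.
Vertically, h_p = y_p·sinθ = 1.32 × 0.939693 = 1.24039 m.

h_p = 1.24 m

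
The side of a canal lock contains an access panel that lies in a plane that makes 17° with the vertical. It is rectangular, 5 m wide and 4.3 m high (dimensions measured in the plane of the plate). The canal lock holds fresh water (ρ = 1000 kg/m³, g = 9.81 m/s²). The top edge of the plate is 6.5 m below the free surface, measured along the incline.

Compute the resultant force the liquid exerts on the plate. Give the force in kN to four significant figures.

γ = ρg = 1000 × 9.81 = 9810 N/m³ = 9.81 kN/m³.
The plate makes 17° with the vertical, i.e. θ = 90° − 17° = 73° to the horizontal. Measuring y along the incline from the free-surface line, vertical depth h = y·sinθ with sinθ = 0.956305.
The centroid lies 4.3/2 = 2.15 m below the top edge, so y_c = 6.5 + 2.15 = 8.65 m and h_c = 8.65 × 0.956305 = 8.27204 m.
A = 5 × 4.3 = 21.5 m².
Resultant F = γ·h_c·A = 9.81 × 8.27204 × 21.5 = 1744.7 kN.

F ≈ 1745 kN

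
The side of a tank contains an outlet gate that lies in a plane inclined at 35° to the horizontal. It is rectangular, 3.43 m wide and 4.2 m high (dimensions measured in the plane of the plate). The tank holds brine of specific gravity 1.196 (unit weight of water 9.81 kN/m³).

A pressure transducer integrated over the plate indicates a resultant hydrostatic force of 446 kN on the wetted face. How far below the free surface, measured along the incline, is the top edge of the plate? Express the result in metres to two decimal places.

y_top ≈ 2.50 m

γ = 1.196 × 9.81 = 11.73276 kN/m³.
A = 3.43 × 4.2 = 14.406 m².
From F = γ·h_c·A, the centroid depth is h_c = 446/(11.73276 × 14.406) = 2.63871 m.
Let θ = 35° be the plate's angle to the horizontal; measure y along the incline from where the plane meets the free surface. Vertical depth h = y·sinθ with sinθ = 0.573576.
Along the incline, y_c = h_c/sinθ = 2.63871/0.573576 = 4.60045 m.
The centroid lies 4.2/2 = 2.1 m below the top edge, so the top edge sits at y_top = 4.60045 − 2.1 = 2.50045 m along the incline.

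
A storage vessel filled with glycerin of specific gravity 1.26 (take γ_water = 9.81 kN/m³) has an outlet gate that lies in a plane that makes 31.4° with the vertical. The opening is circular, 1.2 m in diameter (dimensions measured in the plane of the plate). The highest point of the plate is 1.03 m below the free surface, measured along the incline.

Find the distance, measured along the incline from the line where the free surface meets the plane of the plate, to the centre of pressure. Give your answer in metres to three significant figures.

y_p = 1.69 m

γ = 1.26 × 9.81 = 12.3606 kN/m³.
The plate makes 31.4° with the vertical, i.e. θ = 90° − 31.4° = 58.6° to the horizontal. Measuring y along the incline from the free-surface line, vertical depth h = y·sinθ with sinθ = 0.853551.
The centroid is at the centre, 0.6 m below the top of the plate, so y_c = 1.03 + 0.6 = 1.63 m and h_c = 1.63 × 0.853551 = 1.39129 m.
A = π(0.6)² = 1.13097 m².
Resultant F = γ·h_c·A = 12.3606 × 1.39129 × 1.13097 = 19.4495 kN.
I_c = πr⁴/4 = π × 0.6⁴/4 = 0.101788 m⁴.
Centre of pressure: y_p = y_c + I_c/(y_c·A) = 1.63 + 0.101788/(1.63 × 1.13097) = 1.63 + 0.0552151 = 1.68522 m along the plane.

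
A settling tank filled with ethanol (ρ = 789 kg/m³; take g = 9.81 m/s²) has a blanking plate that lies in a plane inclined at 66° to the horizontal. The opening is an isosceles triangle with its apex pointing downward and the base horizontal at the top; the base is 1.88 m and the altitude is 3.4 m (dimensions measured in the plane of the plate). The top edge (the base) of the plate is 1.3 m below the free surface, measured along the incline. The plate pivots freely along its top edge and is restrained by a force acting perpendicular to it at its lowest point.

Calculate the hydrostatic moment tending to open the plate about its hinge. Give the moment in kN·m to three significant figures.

γ = ρg = 789 × 9.81 / 1000 = 7.74009 kN/m³.
Let θ = 66° be the plate's angle to the horizontal; measure y along the incline from where the plane meets the free surface. Vertical depth h = y·sinθ with sinθ = 0.913545.
With the apex down, the centroid sits h/3 = 3.4/3 = 1.13333 m below the base (the top edge), so y_c = 1.3 + 1.13333 = 2.43333 m and h_c = 2.43333 × 0.913545 = 2.22296 m.
A = ½ × 1.88 × 3.4 = 3.196 m².
Resultant F = γ·h_c·A = 7.74009 × 2.22296 × 3.196 = 54.9901 kN.
I_c = b·h³/36 = 1.88 × 3.4³/36 = 2.05254 m⁴.
Centre of pressure: y_p = y_c + I_c/(y_c·A) = 2.43333 + 2.05254/(2.43333 × 3.196) = 2.43333 + 0.263927 = 2.69726 m along the plane.
The resultant acts 1.13333 + 0.263927 = 1.39726 m (along the plate) below the hinge at the top edge, so the moment about the hinge is M = F × 1.39726 = 54.9901 × 1.39726 = 76.8355 kN·m.

M ≈ 76.8 kN·m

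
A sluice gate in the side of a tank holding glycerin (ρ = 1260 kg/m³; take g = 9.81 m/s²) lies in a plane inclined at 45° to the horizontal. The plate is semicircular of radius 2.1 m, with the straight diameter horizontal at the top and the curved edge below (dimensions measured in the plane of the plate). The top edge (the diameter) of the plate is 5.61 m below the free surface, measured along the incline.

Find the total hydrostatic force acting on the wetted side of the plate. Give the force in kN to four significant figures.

F ≈ 393.6 kN

γ = ρg = 1260 × 9.81 / 1000 = 12.3606 kN/m³.
Let θ = 45° be the plate's angle to the horizontal; measure y along the incline from where the plane meets the free surface. Vertical depth h = y·sinθ with sinθ = 0.707107.
The centroid of a semicircle lies 4r/(3π) = 0.891268 m from the diameter, here below the top edge, so y_c = 5.61 + 0.891268 = 6.50127 m and h_c = 6.50127 × 0.707107 = 4.59709 m.
A = πr²/2 = π × 2.1²/2 = 6.92721 m².
Resultant F = γ·h_c·A = 12.3606 × 4.59709 × 6.92721 = 393.623 kN.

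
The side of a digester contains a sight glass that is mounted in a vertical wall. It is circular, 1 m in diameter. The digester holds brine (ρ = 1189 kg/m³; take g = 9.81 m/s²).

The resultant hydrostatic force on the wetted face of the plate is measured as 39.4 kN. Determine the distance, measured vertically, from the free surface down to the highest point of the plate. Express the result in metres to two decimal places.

d_top ≈ 3.80 m

γ = ρg = 1189 × 9.81 / 1000 = 11.66409 kN/m³.
A = π(0.5)² = 0.785398 m².
From F = γ·h_c·A, the centroid depth is h_c = 39.4/(11.66409 × 0.785398) = 4.30086 m.
The centroid is at the centre, 0.5 m below the top of the plate, so the highest point sits at h_top = 4.30086 − 0.5 = 3.80086 m below the surface.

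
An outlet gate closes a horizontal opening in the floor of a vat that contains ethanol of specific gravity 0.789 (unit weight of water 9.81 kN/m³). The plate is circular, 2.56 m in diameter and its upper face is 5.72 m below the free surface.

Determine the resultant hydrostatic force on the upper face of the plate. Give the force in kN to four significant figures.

F ≈ 227.9 kN

γ = 0.789 × 9.81 = 7.74009 kN/m³.
The plate is horizontal, so pressure is uniform at p = γ·h = 7.74009 × 5.72 = 44.2733 kN/m².
A = π(1.28)² = 5.14719 m².
F = p·A = 44.2733 × 5.14719 = 227.883 kN.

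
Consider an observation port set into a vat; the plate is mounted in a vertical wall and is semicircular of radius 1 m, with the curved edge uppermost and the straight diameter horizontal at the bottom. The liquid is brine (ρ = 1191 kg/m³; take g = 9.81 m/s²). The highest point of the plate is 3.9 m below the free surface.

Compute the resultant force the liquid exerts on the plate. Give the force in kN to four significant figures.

γ = ρg = 1191 × 9.81 / 1000 = 11.68371 kN/m³.
The centroid lies 4r/(3π) = 0.424413 m above the diameter, so r − 4r/(3π) = 1 − 0.424413 = 0.575587 m below the topmost point, so the centroid depth is h_c = 3.9 + 0.575587 = 4.47559 m.
A = πr²/2 = π × 1²/2 = 1.5708 m².
Resultant F = γ·h_c·A = 11.68371 × 4.47559 × 1.5708 = 82.1395 kN.

F ≈ 82.14 kN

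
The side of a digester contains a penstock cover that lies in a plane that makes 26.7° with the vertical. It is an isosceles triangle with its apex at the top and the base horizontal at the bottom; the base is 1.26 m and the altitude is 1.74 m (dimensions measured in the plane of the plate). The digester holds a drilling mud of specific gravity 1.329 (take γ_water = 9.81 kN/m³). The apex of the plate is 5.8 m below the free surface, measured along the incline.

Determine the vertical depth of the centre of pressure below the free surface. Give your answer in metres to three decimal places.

h_p = 6.239 m

γ = 1.329 × 9.81 = 13.03749 kN/m³.
The plate makes 26.7° with the vertical, i.e. θ = 90° − 26.7° = 63.3° to the horizontal. Measuring y along the incline from the free-surface line, vertical depth h = y·sinθ with sinθ = 0.893371.
With the apex up, the centroid sits 2h/3 = 2 × 1.74/3 = 1.16 m below the apex, so y_c = 5.8 + 1.16 = 6.96 m and h_c = 6.96 × 0.893371 = 6.21786 m.
A = ½ × 1.26 × 1.74 = 1.0962 m².
Resultant F = γ·h_c·A = 13.03749 × 6.21786 × 1.0962 = 88.8638 kN.
I_c = b·h³/36 = 1.26 × 1.74³/36 = 0.184381 m⁴.
Centre of pressure: y_p = y_c + I_c/(y_c·A) = 6.96 + 0.184381/(6.96 × 1.0962) = 6.96 + 0.0241667 = 6.98417 m along the plane.
Vertically, h_p = y_p·sinθ = 6.98417 × 0.893371 = 6.23945 m.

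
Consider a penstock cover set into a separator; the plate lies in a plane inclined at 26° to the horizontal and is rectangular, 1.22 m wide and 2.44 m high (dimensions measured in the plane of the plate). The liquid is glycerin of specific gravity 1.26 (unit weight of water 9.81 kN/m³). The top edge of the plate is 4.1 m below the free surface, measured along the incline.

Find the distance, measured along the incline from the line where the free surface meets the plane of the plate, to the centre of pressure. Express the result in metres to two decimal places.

γ = 1.26 × 9.81 = 12.3606 kN/m³.
Let θ = 26° be the plate's angle to the horizontal; measure y along the incline from where the plane meets the free surface. Vertical depth h = y·sinθ with sinθ = 0.438371.
The centroid lies 2.44/2 = 1.22 m below the top edge, so y_c = 4.1 + 1.22 = 5.32 m and h_c = 5.32 × 0.438371 = 2.33213 m.
A = 1.22 × 2.44 = 2.9768 m².
Resultant F = γ·h_c·A = 12.3606 × 2.33213 × 2.9768 = 85.8108 kN.
I_c = b·h³/12 = 1.22 × 2.44³/12 = 1.47689 m⁴.
Centre of pressure: y_p = y_c + I_c/(y_c·A) = 5.32 + 1.47689/(5.32 × 2.9768) = 5.32 + 0.0932582 = 5.41326 m along the plane.

y_p = 5.41 m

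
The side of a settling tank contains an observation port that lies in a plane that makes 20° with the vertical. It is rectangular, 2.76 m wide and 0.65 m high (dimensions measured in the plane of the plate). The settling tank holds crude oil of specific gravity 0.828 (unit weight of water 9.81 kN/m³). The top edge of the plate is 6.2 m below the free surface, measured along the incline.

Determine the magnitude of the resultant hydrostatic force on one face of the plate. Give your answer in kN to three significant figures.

F ≈ 89.3 kN

γ = 0.828 × 9.81 = 8.12268 kN/m³.
The plate makes 20° with the vertical, i.e. θ = 90° − 20° = 70° to the horizontal. Measuring y along the incline from the free-surface line, vertical depth h = y·sinθ with sinθ = 0.939693.
The centroid lies 0.65/2 = 0.325 m below the top edge, so y_c = 6.2 + 0.325 = 6.525 m and h_c = 6.525 × 0.939693 = 6.1315 m.
A = 2.76 × 0.65 = 1.794 m².
Resultant F = γ·h_c·A = 8.12268 × 6.1315 × 1.794 = 89.3488 kN.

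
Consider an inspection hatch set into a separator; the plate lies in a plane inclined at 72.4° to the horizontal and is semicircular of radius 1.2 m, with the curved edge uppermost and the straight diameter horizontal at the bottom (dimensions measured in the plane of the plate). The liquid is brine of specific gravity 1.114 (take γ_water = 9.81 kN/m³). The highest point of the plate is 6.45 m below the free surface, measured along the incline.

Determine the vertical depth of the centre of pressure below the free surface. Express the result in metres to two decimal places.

γ = 1.114 × 9.81 = 10.92834 kN/m³.
Let θ = 72.4° be the plate's angle to the horizontal; measure y along the incline from where the plane meets the free surface. Vertical depth h = y·sinθ with sinθ = 0.953191.
The centroid lies 4r/(3π) = 0.509296 m above the diameter, so r − 4r/(3π) = 1.2 − 0.509296 = 0.690704 m below the topmost point, so y_c = 6.45 + 0.690704 = 7.1407 m and h_c = 7.1407 × 0.953191 = 6.80645 m.
A = πr²/2 = π × 1.2²/2 = 2.26195 m².
Resultant F = γ·h_c·A = 10.92834 × 6.80645 × 2.26195 = 168.251 kN.
I_c = (π/8 − 8/(9π))·r⁴ = 0.109757 × 1.2⁴ = 0.227592 m⁴.
Centre of pressure: y_p = y_c + I_c/(y_c·A) = 7.1407 + 0.227592/(7.1407 × 2.26195) = 7.1407 + 0.0140907 = 7.15479 m along the plane.
Vertically, h_p = y_p·sinθ = 7.15479 × 0.953191 = 6.81988 m.

h_p = 6.82 m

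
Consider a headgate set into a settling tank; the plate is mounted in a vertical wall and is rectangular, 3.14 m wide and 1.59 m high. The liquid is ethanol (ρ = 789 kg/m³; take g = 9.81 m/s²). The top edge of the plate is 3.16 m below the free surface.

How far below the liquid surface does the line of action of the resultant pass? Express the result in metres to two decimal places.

h_p = 4.01 m

γ = ρg = 789 × 9.81 / 1000 = 7.74009 kN/m³.
The centroid lies 1.59/2 = 0.795 m below the top edge, so the centroid depth is h_c = 3.16 + 0.795 = 3.955 m.
A = 3.14 × 1.59 = 4.9926 m².
Resultant F = γ·h_c·A = 7.74009 × 3.955 × 4.9926 = 152.834 kN.
I_c = b·h³/12 = 3.14 × 1.59³/12 = 1.05182 m⁴.
Centre of pressure: y_p = y_c + I_c/(y_c·A) = 3.955 + 1.05182/(3.955 × 4.9926) = 3.955 + 0.0532682 = 4.00827 m along the plane.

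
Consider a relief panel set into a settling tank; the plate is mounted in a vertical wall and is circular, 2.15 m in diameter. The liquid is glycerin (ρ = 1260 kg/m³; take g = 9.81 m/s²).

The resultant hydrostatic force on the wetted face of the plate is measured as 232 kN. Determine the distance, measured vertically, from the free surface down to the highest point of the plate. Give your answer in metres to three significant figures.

d_top ≈ 4.09 m

γ = ρg = 1260 × 9.81 / 1000 = 12.3606 kN/m³.
A = π(1.075)² = 3.6305 m².
From F = γ·h_c·A, the centroid depth is h_c = 232/(12.3606 × 3.6305) = 5.1699 m.
The centroid is at the centre, 1.075 m below the top of the plate, so the highest point sits at h_top = 5.1699 − 1.075 = 4.0949 m below the surface.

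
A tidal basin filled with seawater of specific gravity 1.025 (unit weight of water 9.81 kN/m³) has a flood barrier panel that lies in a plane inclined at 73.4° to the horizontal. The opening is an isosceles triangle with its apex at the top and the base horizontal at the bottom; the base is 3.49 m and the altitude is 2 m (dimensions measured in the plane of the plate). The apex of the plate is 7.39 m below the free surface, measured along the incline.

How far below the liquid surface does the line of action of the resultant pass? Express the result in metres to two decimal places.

h_p = 8.38 m

γ = 1.025 × 9.81 = 10.05525 kN/m³.
Let θ = 73.4° be the plate's angle to the horizontal; measure y along the incline from where the plane meets the free surface. Vertical depth h = y·sinθ with sinθ = 0.958323.
With the apex up, the centroid sits 2h/3 = 2 × 2/3 = 1.33333 m below the apex, so y_c = 7.39 + 1.33333 = 8.72333 m and h_c = 8.72333 × 0.958323 = 8.35977 m.
A = ½ × 3.49 × 2 = 3.49 m².
Resultant F = γ·h_c·A = 10.05525 × 8.35977 × 3.49 = 293.368 kN.
I_c = b·h³/36 = 3.49 × 2³/36 = 0.775556 m⁴.
Centre of pressure: y_p = y_c + I_c/(y_c·A) = 8.72333 + 0.775556/(8.72333 × 3.49) = 8.72333 + 0.0254745 = 8.7488 m along the plane.
Vertically, h_p = y_p·sinθ = 8.7488 × 0.958323 = 8.38418 m.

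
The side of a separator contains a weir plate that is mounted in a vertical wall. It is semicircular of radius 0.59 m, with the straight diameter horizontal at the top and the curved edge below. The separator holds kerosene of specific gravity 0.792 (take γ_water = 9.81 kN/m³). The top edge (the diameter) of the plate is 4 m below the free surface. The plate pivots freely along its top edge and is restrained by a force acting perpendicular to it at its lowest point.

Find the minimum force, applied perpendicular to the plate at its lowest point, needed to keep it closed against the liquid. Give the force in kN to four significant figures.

γ = 0.792 × 9.81 = 7.76952 kN/m³.
The centroid of a semicircle lies 4r/(3π) = 0.250404 m from the diameter, here below the top edge, so the centroid depth is h_c = 4 + 0.250404 = 4.2504 m.
A = πr²/2 = π × 0.59²/2 = 0.546794 m².
Resultant F = γ·h_c·A = 7.76952 × 4.2504 × 0.546794 = 18.0571 kN.
I_c = (π/8 − 8/(9π))·r⁴ = 0.109757 × 0.59⁴ = 0.0132997 m⁴.
Centre of pressure: y_p = y_c + I_c/(y_c·A) = 4.2504 + 0.0132997/(4.2504 × 0.546794) = 4.2504 + 0.00572253 = 4.25612 m along the plane.
The resultant acts 0.250404 + 0.00572253 = 0.256127 m (along the plate) below the hinge at the top edge, so the moment about the hinge is M = F × 0.256127 = 18.0571 × 0.256127 = 4.62491 kN·m.
A normal force at the bottom, 0.59 m from the hinge, must supply this moment: P = 4.62491/0.59 = 7.83883 kN.

P ≈ 7.839 kN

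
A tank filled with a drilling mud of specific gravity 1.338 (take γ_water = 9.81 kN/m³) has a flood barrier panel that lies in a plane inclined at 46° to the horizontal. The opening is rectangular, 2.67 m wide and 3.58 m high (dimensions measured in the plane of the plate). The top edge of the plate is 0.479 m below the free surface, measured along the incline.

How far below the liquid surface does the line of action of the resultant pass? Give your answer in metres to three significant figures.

h_p = 1.97 m

γ = 1.338 × 9.81 = 13.12578 kN/m³.
Let θ = 46° be the plate's angle to the horizontal; measure y along the incline from where the plane meets the free surface. Vertical depth h = y·sinθ with sinθ = 0.719340.
The centroid lies 3.58/2 = 1.79 m below the top edge, so y_c = 0.479 + 1.79 = 2.269 m and h_c = 2.269 × 0.719340 = 1.63218 m.
A = 2.67 × 3.58 = 9.5586 m².
Resultant F = γ·h_c·A = 13.12578 × 1.63218 × 9.5586 = 204.78 kN.
I_c = b·h³/12 = 2.67 × 3.58³/12 = 10.2089 m⁴.
Centre of pressure: y_p = y_c + I_c/(y_c·A) = 2.269 + 10.2089/(2.269 × 9.5586) = 2.269 + 0.470706 = 2.73971 m along the plane.
Vertically, h_p = y_p·sinθ = 2.73971 × 0.719340 = 1.97078 m.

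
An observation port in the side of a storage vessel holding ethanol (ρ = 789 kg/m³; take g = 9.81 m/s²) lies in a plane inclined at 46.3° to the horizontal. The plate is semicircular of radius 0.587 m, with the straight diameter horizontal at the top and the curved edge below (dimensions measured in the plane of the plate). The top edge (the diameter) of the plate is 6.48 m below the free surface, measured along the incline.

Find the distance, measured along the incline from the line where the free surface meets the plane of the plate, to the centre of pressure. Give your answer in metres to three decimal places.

y_p = 6.733 m

γ = ρg = 789 × 9.81 / 1000 = 7.74009 kN/m³.
Let θ = 46.3° be the plate's angle to the horizontal; measure y along the incline from where the plane meets the free surface. Vertical depth h = y·sinθ with sinθ = 0.722967.
The centroid of a semicircle lies 4r/(3π) = 0.249131 m from the diameter, here below the top edge, so y_c = 6.48 + 0.249131 = 6.72913 m and h_c = 6.72913 × 0.722967 = 4.86494 m.
A = πr²/2 = π × 0.587²/2 = 0.541248 m².
Resultant F = γ·h_c·A = 7.74009 × 4.86494 × 0.541248 = 20.3807 kN.
I_c = (π/8 − 8/(9π))·r⁴ = 0.109757 × 0.587⁴ = 0.0130312 m⁴.
Centre of pressure: y_p = y_c + I_c/(y_c·A) = 6.72913 + 0.0130312/(6.72913 × 0.541248) = 6.72913 + 0.00357791 = 6.73271 m along the plane.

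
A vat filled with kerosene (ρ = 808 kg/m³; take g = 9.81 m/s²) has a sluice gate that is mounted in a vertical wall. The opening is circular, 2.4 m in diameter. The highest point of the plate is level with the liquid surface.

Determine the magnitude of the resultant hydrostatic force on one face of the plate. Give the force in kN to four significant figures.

γ = ρg = 808 × 9.81 / 1000 = 7.92648 kN/m³.
The centroid is at the centre, 1.2 m below the top of the plate, so the centroid depth is h_c = 1.2 m.
A = π(1.2)² = 4.52389 m².
Resultant F = γ·h_c·A = 7.92648 × 1.2 × 4.52389 = 43.0302 kN.

F ≈ 43.03 kN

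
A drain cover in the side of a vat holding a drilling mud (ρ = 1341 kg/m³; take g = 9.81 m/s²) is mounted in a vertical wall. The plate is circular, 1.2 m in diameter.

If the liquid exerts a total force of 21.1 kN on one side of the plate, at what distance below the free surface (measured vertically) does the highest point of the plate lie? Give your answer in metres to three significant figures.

γ = ρg = 1341 × 9.81 / 1000 = 13.15521 kN/m³.
A = π(0.6)² = 1.13097 m².
From F = γ·h_c·A, the centroid depth is h_c = 21.1/(13.15521 × 1.13097) = 1.41819 m.
The centroid is at the centre, 0.6 m below the top of the plate, so the highest point sits at h_top = 1.41819 − 0.6 = 0.81819 m below the surface.

d_top ≈ 0.818 m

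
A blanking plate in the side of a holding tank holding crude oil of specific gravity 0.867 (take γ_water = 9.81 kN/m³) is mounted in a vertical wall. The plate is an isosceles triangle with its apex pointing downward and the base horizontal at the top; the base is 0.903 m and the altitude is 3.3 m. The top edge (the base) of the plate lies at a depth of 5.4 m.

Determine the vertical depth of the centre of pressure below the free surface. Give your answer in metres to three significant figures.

h_p = 6.59 m

γ = 0.867 × 9.81 = 8.50527 kN/m³.
With the apex down, the centroid sits h/3 = 3.3/3 = 1.1 m below the base (the top edge), so the centroid depth is h_c = 5.4 + 1.1 = 6.5 m.
A = ½ × 0.903 × 3.3 = 1.48995 m².
Resultant F = γ·h_c·A = 8.50527 × 6.5 × 1.48995 = 82.3708 kN.
I_c = b·h³/36 = 0.903 × 3.3³/36 = 0.90142 m⁴.
Centre of pressure: y_p = y_c + I_c/(y_c·A) = 6.5 + 0.90142/(6.5 × 1.48995) = 6.5 + 0.0930769 = 6.59308 m along the plane.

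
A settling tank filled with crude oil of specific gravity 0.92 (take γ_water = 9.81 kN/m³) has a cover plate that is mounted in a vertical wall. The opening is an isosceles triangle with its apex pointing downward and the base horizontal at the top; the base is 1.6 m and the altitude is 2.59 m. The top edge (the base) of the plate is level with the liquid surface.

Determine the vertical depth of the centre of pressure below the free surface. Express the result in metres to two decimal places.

γ = 0.92 × 9.81 = 9.0252 kN/m³.
With the apex down, the centroid sits h/3 = 2.59/3 = 0.863333 m below the base (the top edge), so the centroid depth is h_c = 0.863333 m.
A = ½ × 1.6 × 2.59 = 2.072 m².
Resultant F = γ·h_c·A = 9.0252 × 0.863333 × 2.072 = 16.1445 kN.
I_c = b·h³/36 = 1.6 × 2.59³/36 = 0.772177 m⁴.
Centre of pressure: y_p = y_c + I_c/(y_c·A) = 0.863333 + 0.772177/(0.863333 × 2.072) = 0.863333 + 0.431667 = 1.295 m along the plane.

h_p = 1.30 m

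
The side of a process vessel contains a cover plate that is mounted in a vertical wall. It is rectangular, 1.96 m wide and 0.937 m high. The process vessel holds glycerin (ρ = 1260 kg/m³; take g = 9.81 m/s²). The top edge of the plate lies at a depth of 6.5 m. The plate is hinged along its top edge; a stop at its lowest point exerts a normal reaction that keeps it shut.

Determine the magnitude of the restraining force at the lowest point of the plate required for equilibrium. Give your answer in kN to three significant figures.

P ≈ 80.9 kN

γ = ρg = 1260 × 9.81 / 1000 = 12.3606 kN/m³.
The centroid lies 0.937/2 = 0.4685 m below the top edge, so the centroid depth is h_c = 6.5 + 0.4685 = 6.9685 m.
A = 1.96 × 0.937 = 1.83652 m².
Resultant F = γ·h_c·A = 12.3606 × 6.9685 × 1.83652 = 158.188 kN.
I_c = b·h³/12 = 1.96 × 0.937³/12 = 0.134367 m⁴.
Centre of pressure: y_p = y_c + I_c/(y_c·A) = 6.9685 + 0.134367/(6.9685 × 1.83652) = 6.9685 + 0.0104992 = 6.979 m along the plane.
The resultant acts 0.4685 + 0.0104992 = 0.478999 m (along the plate) below the hinge at the top edge, so the moment about the hinge is M = F × 0.478999 = 158.188 × 0.478999 = 75.7719 kN·m.
A normal force at the bottom, 0.937 m from the hinge, must supply this moment: P = 75.7719/0.937 = 80.8665 kN.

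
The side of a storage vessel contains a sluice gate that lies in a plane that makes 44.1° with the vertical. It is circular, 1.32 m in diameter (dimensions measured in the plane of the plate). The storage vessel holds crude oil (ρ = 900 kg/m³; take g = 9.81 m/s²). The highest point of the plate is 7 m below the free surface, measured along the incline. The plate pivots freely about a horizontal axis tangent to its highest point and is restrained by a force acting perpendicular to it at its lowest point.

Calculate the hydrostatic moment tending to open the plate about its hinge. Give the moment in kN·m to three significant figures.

M ≈ 44.8 kN·m

γ = ρg = 900 × 9.81 / 1000 = 8.829 kN/m³.
The plate makes 44.1° with the vertical, i.e. θ = 90° − 44.1° = 45.9° to the horizontal. Measuring y along the incline from the free-surface line, vertical depth h = y·sinθ with sinθ = 0.718126.
The centroid is at the centre, 0.66 m below the top of the plate, so y_c = 7 + 0.66 = 7.66 m and h_c = 7.66 × 0.718126 = 5.50085 m.
A = π(0.66)² = 1.36848 m².
Resultant F = γ·h_c·A = 8.829 × 5.50085 × 1.36848 = 66.463 kN.
I_c = πr⁴/4 = π × 0.66⁴/4 = 0.149027 m⁴.
Centre of pressure: y_p = y_c + I_c/(y_c·A) = 7.66 + 0.149027/(7.66 × 1.36848) = 7.66 + 0.0142167 = 7.67422 m along the plane.
The resultant acts 0.66 + 0.0142167 = 0.674217 m (along the plate) below the hinge at the top edge, so the moment about the hinge is M = F × 0.674217 = 66.463 × 0.674217 = 44.8105 kN·m.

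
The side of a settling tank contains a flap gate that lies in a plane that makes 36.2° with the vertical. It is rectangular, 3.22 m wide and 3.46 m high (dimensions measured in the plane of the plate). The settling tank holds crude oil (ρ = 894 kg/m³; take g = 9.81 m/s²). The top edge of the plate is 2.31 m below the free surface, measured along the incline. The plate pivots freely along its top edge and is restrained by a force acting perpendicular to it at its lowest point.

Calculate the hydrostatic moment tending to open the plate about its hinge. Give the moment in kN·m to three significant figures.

γ = ρg = 894 × 9.81 / 1000 = 8.77014 kN/m³.
The plate makes 36.2° with the vertical, i.e. θ = 90° − 36.2° = 53.8° to the horizontal. Measuring y along the incline from the free-surface line, vertical depth h = y·sinθ with sinθ = 0.806960.
The centroid lies 3.46/2 = 1.73 m below the top edge, so y_c = 2.31 + 1.73 = 4.04 m and h_c = 4.04 × 0.806960 = 3.26012 m.
A = 3.22 × 3.46 = 11.1412 m².
Resultant F = γ·h_c·A = 8.77014 × 3.26012 × 11.1412 = 318.546 kN.
I_c = b·h³/12 = 3.22 × 3.46³/12 = 11.1148 m⁴.
Centre of pressure: y_p = y_c + I_c/(y_c·A) = 4.04 + 11.1148/(4.04 × 11.1412) = 4.04 + 0.246938 = 4.28694 m along the plane.
The resultant acts 1.73 + 0.246938 = 1.97694 m (along the plate) below the hinge at the top edge, so the moment about the hinge is M = F × 1.97694 = 318.546 × 1.97694 = 629.746 kN·m.

M ≈ 630 kN·m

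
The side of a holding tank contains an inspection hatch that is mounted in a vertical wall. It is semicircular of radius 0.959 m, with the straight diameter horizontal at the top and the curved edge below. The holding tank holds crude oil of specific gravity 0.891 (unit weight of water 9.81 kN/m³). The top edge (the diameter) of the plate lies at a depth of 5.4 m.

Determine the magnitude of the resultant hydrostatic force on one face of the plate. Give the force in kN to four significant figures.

γ = 0.891 × 9.81 = 8.74071 kN/m³.
The centroid of a semicircle lies 4r/(3π) = 0.407012 m from the diameter, here below the top edge, so the centroid depth is h_c = 5.4 + 0.407012 = 5.80701 m.
A = πr²/2 = π × 0.959²/2 = 1.44463 m².
Resultant F = γ·h_c·A = 8.74071 × 5.80701 × 1.44463 = 73.3256 kN.

F ≈ 73.33 kN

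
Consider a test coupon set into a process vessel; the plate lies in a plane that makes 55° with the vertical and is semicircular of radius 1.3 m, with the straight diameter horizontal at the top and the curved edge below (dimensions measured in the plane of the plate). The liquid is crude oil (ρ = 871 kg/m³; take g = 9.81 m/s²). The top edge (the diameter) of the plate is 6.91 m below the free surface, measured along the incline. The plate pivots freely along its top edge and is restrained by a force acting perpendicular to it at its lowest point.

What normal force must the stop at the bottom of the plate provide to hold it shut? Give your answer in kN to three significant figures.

P ≈ 42.4 kN

γ = ρg = 871 × 9.81 / 1000 = 8.54451 kN/m³.
The plate makes 55° with the vertical, i.e. θ = 90° − 55° = 35° to the horizontal. Measuring y along the incline from the free-surface line, vertical depth h = y·sinθ with sinθ = 0.573576.
The centroid of a semicircle lies 4r/(3π) = 0.551737 m from the diameter, here below the top edge, so y_c = 6.91 + 0.551737 = 7.46174 m and h_c = 7.46174 × 0.573576 = 4.27987 m.
A = πr²/2 = π × 1.3²/2 = 2.65465 m².
Resultant F = γ·h_c·A = 8.54451 × 4.27987 × 2.65465 = 97.0789 kN.
I_c = (π/8 − 8/(9π))·r⁴ = 0.109757 × 1.3⁴ = 0.313477 m⁴.
Centre of pressure: y_p = y_c + I_c/(y_c·A) = 7.46174 + 0.313477/(7.46174 × 2.65465) = 7.46174 + 0.0158255 = 7.47757 m along the plane.
The resultant acts 0.551737 + 0.0158255 = 0.567563 m (along the plate) below the hinge at the top edge, so the moment about the hinge is M = F × 0.567563 = 97.0789 × 0.567563 = 55.0984 kN·m.
A normal force at the bottom, 1.3 m from the hinge, must supply this moment: P = 55.0984/1.3 = 42.3834 kN.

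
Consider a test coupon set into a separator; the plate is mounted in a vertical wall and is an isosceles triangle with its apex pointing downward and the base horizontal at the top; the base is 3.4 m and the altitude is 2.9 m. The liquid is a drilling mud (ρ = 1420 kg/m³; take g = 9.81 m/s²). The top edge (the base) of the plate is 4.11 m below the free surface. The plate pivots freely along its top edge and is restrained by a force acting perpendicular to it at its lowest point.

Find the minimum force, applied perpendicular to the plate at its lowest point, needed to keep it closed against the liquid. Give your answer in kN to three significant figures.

γ = ρg = 1420 × 9.81 / 1000 = 13.9302 kN/m³.
With the apex down, the centroid sits h/3 = 2.9/3 = 0.966667 m below the base (the top edge), so the centroid depth is h_c = 4.11 + 0.966667 = 5.07667 m.
A = ½ × 3.4 × 2.9 = 4.93 m².
Resultant F = γ·h_c·A = 13.9302 × 5.07667 × 4.93 = 348.645 kN.
I_c = b·h³/36 = 3.4 × 2.9³/36 = 2.30341 m⁴.
Centre of pressure: y_p = y_c + I_c/(y_c·A) = 5.07667 + 2.30341/(5.07667 × 4.93) = 5.07667 + 0.0920334 = 5.1687 m along the plane.
The resultant acts 0.966667 + 0.0920334 = 1.0587 m (along the plate) below the hinge at the top edge, so the moment about the hinge is M = F × 1.0587 = 348.645 × 1.0587 = 369.11 kN·m.
A normal force at the bottom, 2.9 m from the hinge, must supply this moment: P = 369.11/2.9 = 127.279 kN.

P ≈ 127 kN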